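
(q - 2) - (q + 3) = -5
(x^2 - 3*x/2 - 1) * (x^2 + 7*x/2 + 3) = x^4 + 2*x^3 - 13*x^2/4 - 8*x - 3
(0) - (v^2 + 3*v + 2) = -v^2 - 3*v - 2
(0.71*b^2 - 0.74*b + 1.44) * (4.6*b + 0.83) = 3.266*b^3 - 2.8147*b^2 + 6.0098*b + 1.1952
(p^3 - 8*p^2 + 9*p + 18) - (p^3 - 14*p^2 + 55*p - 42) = 6*p^2 - 46*p + 60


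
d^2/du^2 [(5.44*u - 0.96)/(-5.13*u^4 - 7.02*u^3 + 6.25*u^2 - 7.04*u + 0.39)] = (-1717.967232*u^7 - 2629.252224*u^6 + 475.170624000001*u^5 + 2624.550336*u^4 - 640.215488*u^3 + 353.988288*u^2 - 158.110272*u + 60.606144)/(135.005697*u^12 + 554.233914*u^11 + 264.983481*u^10 - 448.711164*u^9 + 1167.545826*u^8 + 424.868814*u^7 - 1317.299419*u^6 + 1886.925228*u^5 - 1088.286978*u^4 + 455.07689*u^3 - 60.838947*u^2 + 3.212352*u - 0.059319)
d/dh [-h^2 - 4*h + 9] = -2*h - 4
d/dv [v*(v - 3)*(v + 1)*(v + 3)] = 4*v^3 + 3*v^2 - 18*v - 9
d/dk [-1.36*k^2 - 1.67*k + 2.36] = -2.72*k - 1.67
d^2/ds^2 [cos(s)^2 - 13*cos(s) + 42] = 13*cos(s) - 2*cos(2*s)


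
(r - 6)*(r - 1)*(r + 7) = r^3 - 43*r + 42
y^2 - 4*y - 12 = (y - 6)*(y + 2)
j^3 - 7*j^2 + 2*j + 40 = (j - 5)*(j - 4)*(j + 2)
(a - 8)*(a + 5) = a^2 - 3*a - 40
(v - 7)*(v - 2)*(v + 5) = v^3 - 4*v^2 - 31*v + 70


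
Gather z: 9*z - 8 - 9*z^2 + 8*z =-9*z^2 + 17*z - 8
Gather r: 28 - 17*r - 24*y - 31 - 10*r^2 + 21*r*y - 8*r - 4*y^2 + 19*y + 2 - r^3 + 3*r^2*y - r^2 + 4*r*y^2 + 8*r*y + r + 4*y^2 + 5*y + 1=-r^3 + r^2*(3*y - 11) + r*(4*y^2 + 29*y - 24)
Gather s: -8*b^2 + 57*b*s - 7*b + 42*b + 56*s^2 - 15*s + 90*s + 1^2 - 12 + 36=-8*b^2 + 35*b + 56*s^2 + s*(57*b + 75) + 25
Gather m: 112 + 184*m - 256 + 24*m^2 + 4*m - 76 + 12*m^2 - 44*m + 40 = 36*m^2 + 144*m - 180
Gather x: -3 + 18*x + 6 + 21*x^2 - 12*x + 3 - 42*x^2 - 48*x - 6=-21*x^2 - 42*x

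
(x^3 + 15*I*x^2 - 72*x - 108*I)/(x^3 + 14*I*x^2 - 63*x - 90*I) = (x + 6*I)/(x + 5*I)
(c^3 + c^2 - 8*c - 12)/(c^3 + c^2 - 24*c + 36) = (c^2 + 4*c + 4)/(c^2 + 4*c - 12)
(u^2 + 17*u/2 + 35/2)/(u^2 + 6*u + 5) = (u + 7/2)/(u + 1)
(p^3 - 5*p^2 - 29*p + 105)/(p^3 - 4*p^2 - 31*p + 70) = (p - 3)/(p - 2)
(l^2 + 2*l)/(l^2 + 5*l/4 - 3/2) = 4*l/(4*l - 3)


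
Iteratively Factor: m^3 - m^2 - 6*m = (m)*(m^2 - m - 6) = m*(m - 3)*(m + 2)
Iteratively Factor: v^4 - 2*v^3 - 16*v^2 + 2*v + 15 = (v - 1)*(v^3 - v^2 - 17*v - 15) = (v - 1)*(v + 1)*(v^2 - 2*v - 15) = (v - 5)*(v - 1)*(v + 1)*(v + 3)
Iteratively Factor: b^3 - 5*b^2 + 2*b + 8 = (b + 1)*(b^2 - 6*b + 8) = (b - 2)*(b + 1)*(b - 4)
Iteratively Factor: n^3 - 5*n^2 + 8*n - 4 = (n - 2)*(n^2 - 3*n + 2) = (n - 2)*(n - 1)*(n - 2)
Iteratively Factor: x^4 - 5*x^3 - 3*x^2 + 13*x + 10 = (x + 1)*(x^3 - 6*x^2 + 3*x + 10) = (x - 2)*(x + 1)*(x^2 - 4*x - 5) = (x - 2)*(x + 1)^2*(x - 5)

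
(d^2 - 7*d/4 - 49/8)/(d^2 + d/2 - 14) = (d + 7/4)/(d + 4)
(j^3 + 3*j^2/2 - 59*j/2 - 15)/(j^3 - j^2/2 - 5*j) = (-2*j^3 - 3*j^2 + 59*j + 30)/(j*(-2*j^2 + j + 10))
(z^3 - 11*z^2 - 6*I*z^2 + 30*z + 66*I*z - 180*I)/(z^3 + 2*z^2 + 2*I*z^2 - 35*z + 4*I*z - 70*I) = (z^2 - 6*z*(1 + I) + 36*I)/(z^2 + z*(7 + 2*I) + 14*I)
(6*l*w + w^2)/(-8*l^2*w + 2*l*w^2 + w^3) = (6*l + w)/(-8*l^2 + 2*l*w + w^2)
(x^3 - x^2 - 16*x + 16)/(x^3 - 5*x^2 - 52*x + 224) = (x^2 + 3*x - 4)/(x^2 - x - 56)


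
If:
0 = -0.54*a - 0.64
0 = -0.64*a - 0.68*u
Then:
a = -1.19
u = 1.12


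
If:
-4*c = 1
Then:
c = -1/4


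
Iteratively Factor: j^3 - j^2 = (j)*(j^2 - j) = j*(j - 1)*(j)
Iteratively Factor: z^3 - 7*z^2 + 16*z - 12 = (z - 3)*(z^2 - 4*z + 4) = (z - 3)*(z - 2)*(z - 2)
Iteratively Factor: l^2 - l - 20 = (l + 4)*(l - 5)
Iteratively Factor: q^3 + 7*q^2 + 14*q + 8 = (q + 1)*(q^2 + 6*q + 8) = (q + 1)*(q + 4)*(q + 2)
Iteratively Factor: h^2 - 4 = (h + 2)*(h - 2)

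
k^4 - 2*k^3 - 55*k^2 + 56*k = k*(k - 8)*(k - 1)*(k + 7)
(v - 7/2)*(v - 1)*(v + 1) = v^3 - 7*v^2/2 - v + 7/2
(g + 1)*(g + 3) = g^2 + 4*g + 3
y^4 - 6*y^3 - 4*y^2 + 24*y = y*(y - 6)*(y - 2)*(y + 2)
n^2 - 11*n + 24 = (n - 8)*(n - 3)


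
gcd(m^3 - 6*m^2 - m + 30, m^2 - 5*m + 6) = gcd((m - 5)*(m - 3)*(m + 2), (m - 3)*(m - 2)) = m - 3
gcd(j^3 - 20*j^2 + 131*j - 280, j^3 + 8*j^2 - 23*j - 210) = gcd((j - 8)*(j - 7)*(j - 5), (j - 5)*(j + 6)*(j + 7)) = j - 5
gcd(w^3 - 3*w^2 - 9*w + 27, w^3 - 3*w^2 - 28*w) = 1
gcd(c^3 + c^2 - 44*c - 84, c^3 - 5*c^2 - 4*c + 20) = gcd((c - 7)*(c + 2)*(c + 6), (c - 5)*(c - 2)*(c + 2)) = c + 2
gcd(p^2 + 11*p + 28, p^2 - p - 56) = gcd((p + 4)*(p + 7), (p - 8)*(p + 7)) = p + 7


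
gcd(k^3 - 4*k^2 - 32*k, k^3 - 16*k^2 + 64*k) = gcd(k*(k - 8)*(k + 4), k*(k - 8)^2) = k^2 - 8*k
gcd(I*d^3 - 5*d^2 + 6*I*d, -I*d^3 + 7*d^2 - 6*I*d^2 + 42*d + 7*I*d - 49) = 1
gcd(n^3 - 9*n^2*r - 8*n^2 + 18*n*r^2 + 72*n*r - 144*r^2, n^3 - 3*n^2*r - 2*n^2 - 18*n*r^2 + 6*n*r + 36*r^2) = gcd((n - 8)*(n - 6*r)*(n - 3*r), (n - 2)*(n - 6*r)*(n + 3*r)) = -n + 6*r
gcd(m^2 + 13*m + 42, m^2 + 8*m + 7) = m + 7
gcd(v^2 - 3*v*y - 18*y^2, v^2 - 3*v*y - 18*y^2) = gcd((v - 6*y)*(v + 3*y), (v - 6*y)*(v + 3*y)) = -v^2 + 3*v*y + 18*y^2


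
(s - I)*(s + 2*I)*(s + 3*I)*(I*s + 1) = I*s^4 - 3*s^3 + 3*I*s^2 - 7*s + 6*I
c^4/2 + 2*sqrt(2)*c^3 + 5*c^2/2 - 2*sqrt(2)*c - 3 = (c - 1)*(c + 3*sqrt(2))*(sqrt(2)*c/2 + 1)*(sqrt(2)*c/2 + sqrt(2)/2)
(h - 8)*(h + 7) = h^2 - h - 56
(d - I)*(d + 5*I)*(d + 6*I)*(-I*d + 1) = -I*d^4 + 11*d^3 + 29*I*d^2 + 11*d + 30*I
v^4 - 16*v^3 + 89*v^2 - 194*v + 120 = (v - 6)*(v - 5)*(v - 4)*(v - 1)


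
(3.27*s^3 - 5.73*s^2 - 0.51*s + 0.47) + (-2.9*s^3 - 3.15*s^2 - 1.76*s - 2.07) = 0.37*s^3 - 8.88*s^2 - 2.27*s - 1.6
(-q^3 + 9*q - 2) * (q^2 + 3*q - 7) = -q^5 - 3*q^4 + 16*q^3 + 25*q^2 - 69*q + 14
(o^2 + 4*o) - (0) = o^2 + 4*o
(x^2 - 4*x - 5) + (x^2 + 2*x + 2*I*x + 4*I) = 2*x^2 - 2*x + 2*I*x - 5 + 4*I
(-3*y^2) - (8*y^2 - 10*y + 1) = -11*y^2 + 10*y - 1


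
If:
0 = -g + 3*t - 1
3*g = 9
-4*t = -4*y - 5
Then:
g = 3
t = 4/3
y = 1/12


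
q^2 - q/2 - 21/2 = (q - 7/2)*(q + 3)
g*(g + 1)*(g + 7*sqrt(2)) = g^3 + g^2 + 7*sqrt(2)*g^2 + 7*sqrt(2)*g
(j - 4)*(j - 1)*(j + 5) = j^3 - 21*j + 20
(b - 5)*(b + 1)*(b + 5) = b^3 + b^2 - 25*b - 25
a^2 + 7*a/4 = a*(a + 7/4)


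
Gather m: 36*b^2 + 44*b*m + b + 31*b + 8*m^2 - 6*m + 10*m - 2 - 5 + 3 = 36*b^2 + 32*b + 8*m^2 + m*(44*b + 4) - 4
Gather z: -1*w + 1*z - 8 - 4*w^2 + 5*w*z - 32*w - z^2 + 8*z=-4*w^2 - 33*w - z^2 + z*(5*w + 9) - 8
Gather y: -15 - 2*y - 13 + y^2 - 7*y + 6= y^2 - 9*y - 22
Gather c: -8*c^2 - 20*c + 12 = -8*c^2 - 20*c + 12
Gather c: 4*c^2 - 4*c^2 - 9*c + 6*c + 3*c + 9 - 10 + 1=0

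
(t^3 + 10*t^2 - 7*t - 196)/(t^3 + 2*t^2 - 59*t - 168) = (t^2 + 3*t - 28)/(t^2 - 5*t - 24)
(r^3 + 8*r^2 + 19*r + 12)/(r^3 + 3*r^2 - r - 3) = (r + 4)/(r - 1)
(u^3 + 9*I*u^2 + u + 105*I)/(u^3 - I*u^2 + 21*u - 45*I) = (u + 7*I)/(u - 3*I)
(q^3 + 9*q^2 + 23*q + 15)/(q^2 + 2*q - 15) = (q^2 + 4*q + 3)/(q - 3)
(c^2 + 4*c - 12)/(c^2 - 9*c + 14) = (c + 6)/(c - 7)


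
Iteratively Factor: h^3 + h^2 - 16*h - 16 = (h - 4)*(h^2 + 5*h + 4) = (h - 4)*(h + 4)*(h + 1)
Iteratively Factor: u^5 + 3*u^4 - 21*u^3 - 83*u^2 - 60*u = (u + 1)*(u^4 + 2*u^3 - 23*u^2 - 60*u) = u*(u + 1)*(u^3 + 2*u^2 - 23*u - 60) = u*(u + 1)*(u + 4)*(u^2 - 2*u - 15) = u*(u + 1)*(u + 3)*(u + 4)*(u - 5)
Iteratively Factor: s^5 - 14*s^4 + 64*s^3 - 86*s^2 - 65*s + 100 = (s - 5)*(s^4 - 9*s^3 + 19*s^2 + 9*s - 20) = (s - 5)*(s - 1)*(s^3 - 8*s^2 + 11*s + 20) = (s - 5)*(s - 1)*(s + 1)*(s^2 - 9*s + 20) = (s - 5)^2*(s - 1)*(s + 1)*(s - 4)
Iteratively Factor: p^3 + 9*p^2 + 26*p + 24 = (p + 4)*(p^2 + 5*p + 6) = (p + 3)*(p + 4)*(p + 2)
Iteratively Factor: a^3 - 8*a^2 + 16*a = (a - 4)*(a^2 - 4*a) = a*(a - 4)*(a - 4)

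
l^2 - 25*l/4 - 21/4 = (l - 7)*(l + 3/4)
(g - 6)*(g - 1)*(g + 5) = g^3 - 2*g^2 - 29*g + 30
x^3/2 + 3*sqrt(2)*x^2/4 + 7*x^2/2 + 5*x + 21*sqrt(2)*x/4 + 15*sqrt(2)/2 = (x/2 + 1)*(x + 5)*(x + 3*sqrt(2)/2)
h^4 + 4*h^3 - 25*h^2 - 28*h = h*(h - 4)*(h + 1)*(h + 7)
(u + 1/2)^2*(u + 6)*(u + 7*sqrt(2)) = u^4 + 7*u^3 + 7*sqrt(2)*u^3 + 25*u^2/4 + 49*sqrt(2)*u^2 + 3*u/2 + 175*sqrt(2)*u/4 + 21*sqrt(2)/2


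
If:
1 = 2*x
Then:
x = 1/2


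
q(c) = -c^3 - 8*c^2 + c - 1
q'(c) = -3*c^2 - 16*c + 1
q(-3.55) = -60.63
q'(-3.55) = 19.99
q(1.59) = -23.65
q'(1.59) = -32.02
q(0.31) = -1.49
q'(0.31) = -4.25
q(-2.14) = -29.98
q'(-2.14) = 21.50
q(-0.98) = -8.72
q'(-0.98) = 13.80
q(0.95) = -8.13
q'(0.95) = -16.91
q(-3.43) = -58.20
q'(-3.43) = 20.59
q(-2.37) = -34.99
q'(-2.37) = 22.07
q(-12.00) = 563.00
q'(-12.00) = -239.00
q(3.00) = -97.00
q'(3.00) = -74.00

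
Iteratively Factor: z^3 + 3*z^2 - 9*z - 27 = (z + 3)*(z^2 - 9) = (z + 3)^2*(z - 3)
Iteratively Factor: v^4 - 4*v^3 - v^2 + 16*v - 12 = (v - 2)*(v^3 - 2*v^2 - 5*v + 6) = (v - 2)*(v - 1)*(v^2 - v - 6) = (v - 2)*(v - 1)*(v + 2)*(v - 3)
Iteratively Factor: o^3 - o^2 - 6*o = (o + 2)*(o^2 - 3*o) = (o - 3)*(o + 2)*(o)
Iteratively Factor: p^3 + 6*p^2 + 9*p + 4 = (p + 4)*(p^2 + 2*p + 1) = (p + 1)*(p + 4)*(p + 1)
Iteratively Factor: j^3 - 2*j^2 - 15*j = (j + 3)*(j^2 - 5*j) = (j - 5)*(j + 3)*(j)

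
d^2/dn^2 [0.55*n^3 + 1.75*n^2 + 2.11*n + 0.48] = 3.3*n + 3.5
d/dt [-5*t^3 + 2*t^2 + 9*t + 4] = -15*t^2 + 4*t + 9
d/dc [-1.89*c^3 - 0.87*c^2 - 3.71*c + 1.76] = -5.67*c^2 - 1.74*c - 3.71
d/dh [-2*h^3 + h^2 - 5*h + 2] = -6*h^2 + 2*h - 5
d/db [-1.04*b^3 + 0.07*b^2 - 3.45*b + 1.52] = -3.12*b^2 + 0.14*b - 3.45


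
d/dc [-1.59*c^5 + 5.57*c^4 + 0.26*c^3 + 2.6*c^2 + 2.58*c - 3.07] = -7.95*c^4 + 22.28*c^3 + 0.78*c^2 + 5.2*c + 2.58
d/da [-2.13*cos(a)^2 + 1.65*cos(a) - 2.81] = (4.26*cos(a) - 1.65)*sin(a)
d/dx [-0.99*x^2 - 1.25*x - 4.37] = -1.98*x - 1.25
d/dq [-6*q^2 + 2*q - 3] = 2 - 12*q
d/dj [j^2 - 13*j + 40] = 2*j - 13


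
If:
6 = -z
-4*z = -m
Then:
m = -24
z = -6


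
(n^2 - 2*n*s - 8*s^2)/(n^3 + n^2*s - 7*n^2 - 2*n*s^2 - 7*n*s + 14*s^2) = (-n + 4*s)/(-n^2 + n*s + 7*n - 7*s)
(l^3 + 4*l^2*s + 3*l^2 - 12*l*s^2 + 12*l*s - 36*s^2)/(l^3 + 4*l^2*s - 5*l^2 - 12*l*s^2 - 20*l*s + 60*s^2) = (l + 3)/(l - 5)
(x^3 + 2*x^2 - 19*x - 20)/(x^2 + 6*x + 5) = x - 4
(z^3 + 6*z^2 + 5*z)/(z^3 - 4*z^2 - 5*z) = (z + 5)/(z - 5)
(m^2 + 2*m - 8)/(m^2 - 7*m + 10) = (m + 4)/(m - 5)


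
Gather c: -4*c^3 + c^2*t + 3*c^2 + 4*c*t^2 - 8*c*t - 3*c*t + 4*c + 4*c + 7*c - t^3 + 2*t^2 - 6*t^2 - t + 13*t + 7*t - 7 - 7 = -4*c^3 + c^2*(t + 3) + c*(4*t^2 - 11*t + 15) - t^3 - 4*t^2 + 19*t - 14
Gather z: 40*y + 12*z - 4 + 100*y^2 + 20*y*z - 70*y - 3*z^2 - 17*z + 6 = 100*y^2 - 30*y - 3*z^2 + z*(20*y - 5) + 2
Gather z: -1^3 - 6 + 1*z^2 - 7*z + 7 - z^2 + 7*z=0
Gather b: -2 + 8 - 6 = 0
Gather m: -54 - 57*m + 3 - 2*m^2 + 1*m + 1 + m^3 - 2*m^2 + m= m^3 - 4*m^2 - 55*m - 50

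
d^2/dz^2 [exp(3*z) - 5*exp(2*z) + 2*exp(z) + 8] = (9*exp(2*z) - 20*exp(z) + 2)*exp(z)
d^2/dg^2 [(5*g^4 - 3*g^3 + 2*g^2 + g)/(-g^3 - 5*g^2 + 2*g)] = 2*(-152*g^3 + 165*g^2 - 87*g - 35)/(g^6 + 15*g^5 + 69*g^4 + 65*g^3 - 138*g^2 + 60*g - 8)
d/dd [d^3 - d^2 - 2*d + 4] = 3*d^2 - 2*d - 2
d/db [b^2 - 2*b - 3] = 2*b - 2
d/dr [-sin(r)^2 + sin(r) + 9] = -sin(2*r) + cos(r)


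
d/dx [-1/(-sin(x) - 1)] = -cos(x)/(sin(x) + 1)^2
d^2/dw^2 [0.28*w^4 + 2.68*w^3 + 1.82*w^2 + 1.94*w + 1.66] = 3.36*w^2 + 16.08*w + 3.64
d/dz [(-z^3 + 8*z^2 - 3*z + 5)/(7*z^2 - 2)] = (-7*z^4 + 27*z^2 - 102*z + 6)/(49*z^4 - 28*z^2 + 4)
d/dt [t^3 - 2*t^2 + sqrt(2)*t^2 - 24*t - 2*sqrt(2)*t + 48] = 3*t^2 - 4*t + 2*sqrt(2)*t - 24 - 2*sqrt(2)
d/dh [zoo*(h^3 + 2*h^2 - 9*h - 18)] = zoo*(h^2 + h + 1)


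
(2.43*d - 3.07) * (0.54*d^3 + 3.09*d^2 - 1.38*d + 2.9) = 1.3122*d^4 + 5.8509*d^3 - 12.8397*d^2 + 11.2836*d - 8.903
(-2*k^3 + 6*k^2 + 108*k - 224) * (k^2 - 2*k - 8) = -2*k^5 + 10*k^4 + 112*k^3 - 488*k^2 - 416*k + 1792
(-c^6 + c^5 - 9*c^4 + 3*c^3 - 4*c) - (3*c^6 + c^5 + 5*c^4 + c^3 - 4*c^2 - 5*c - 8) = -4*c^6 - 14*c^4 + 2*c^3 + 4*c^2 + c + 8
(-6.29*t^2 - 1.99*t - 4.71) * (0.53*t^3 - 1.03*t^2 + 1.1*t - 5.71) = -3.3337*t^5 + 5.424*t^4 - 7.3656*t^3 + 38.5782*t^2 + 6.1819*t + 26.8941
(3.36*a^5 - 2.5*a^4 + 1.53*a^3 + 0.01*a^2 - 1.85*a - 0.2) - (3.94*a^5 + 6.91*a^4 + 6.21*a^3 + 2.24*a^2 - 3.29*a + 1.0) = -0.58*a^5 - 9.41*a^4 - 4.68*a^3 - 2.23*a^2 + 1.44*a - 1.2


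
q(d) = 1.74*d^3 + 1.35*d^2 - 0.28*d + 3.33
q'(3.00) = 54.80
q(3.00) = 61.62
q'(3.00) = 54.80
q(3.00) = 61.62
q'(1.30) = 12.05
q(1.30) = 9.07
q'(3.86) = 87.92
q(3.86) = 122.44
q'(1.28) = 11.73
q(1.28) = 8.83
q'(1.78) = 21.07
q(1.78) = 16.92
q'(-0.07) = -0.44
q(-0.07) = 3.36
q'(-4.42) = 89.77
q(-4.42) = -119.31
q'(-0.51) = -0.30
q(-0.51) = 3.59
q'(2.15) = 29.65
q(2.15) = 26.26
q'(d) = 5.22*d^2 + 2.7*d - 0.28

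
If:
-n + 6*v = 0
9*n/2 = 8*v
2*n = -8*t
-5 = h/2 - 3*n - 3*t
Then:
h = -10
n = 0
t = 0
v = 0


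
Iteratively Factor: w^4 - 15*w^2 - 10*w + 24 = (w + 2)*(w^3 - 2*w^2 - 11*w + 12) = (w - 1)*(w + 2)*(w^2 - w - 12) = (w - 4)*(w - 1)*(w + 2)*(w + 3)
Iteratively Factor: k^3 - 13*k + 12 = (k - 3)*(k^2 + 3*k - 4) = (k - 3)*(k + 4)*(k - 1)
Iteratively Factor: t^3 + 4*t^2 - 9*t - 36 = (t + 4)*(t^2 - 9) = (t + 3)*(t + 4)*(t - 3)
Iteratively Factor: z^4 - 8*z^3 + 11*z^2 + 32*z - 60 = (z - 2)*(z^3 - 6*z^2 - z + 30) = (z - 2)*(z + 2)*(z^2 - 8*z + 15) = (z - 3)*(z - 2)*(z + 2)*(z - 5)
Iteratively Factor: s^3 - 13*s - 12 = (s + 1)*(s^2 - s - 12) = (s + 1)*(s + 3)*(s - 4)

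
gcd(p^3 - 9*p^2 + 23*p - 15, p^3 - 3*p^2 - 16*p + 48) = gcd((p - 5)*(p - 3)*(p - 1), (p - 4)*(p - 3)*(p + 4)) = p - 3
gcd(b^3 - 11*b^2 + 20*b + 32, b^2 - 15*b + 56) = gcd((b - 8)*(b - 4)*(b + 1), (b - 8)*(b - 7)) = b - 8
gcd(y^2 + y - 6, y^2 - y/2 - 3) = y - 2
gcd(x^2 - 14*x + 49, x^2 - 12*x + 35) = x - 7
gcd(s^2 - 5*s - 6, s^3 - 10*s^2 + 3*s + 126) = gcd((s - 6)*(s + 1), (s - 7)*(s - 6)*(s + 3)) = s - 6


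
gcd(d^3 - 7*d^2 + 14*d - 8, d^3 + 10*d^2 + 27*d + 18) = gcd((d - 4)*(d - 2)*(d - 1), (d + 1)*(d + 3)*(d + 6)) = 1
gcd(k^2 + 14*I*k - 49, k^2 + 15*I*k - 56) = k + 7*I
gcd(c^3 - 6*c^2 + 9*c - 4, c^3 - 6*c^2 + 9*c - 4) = c^3 - 6*c^2 + 9*c - 4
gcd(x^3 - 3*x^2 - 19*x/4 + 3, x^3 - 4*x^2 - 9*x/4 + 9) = x^2 - 5*x/2 - 6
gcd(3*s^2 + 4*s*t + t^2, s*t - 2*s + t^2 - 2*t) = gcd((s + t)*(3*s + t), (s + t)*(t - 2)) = s + t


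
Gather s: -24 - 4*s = -4*s - 24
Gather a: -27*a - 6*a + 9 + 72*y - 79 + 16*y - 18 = -33*a + 88*y - 88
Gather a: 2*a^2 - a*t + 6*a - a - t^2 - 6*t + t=2*a^2 + a*(5 - t) - t^2 - 5*t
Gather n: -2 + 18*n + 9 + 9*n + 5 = 27*n + 12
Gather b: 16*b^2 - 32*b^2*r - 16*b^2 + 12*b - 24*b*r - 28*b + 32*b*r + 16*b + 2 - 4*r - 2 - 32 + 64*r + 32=-32*b^2*r + 8*b*r + 60*r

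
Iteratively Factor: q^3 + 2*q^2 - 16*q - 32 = (q + 4)*(q^2 - 2*q - 8) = (q + 2)*(q + 4)*(q - 4)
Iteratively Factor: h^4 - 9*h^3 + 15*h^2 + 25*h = (h + 1)*(h^3 - 10*h^2 + 25*h) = h*(h + 1)*(h^2 - 10*h + 25) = h*(h - 5)*(h + 1)*(h - 5)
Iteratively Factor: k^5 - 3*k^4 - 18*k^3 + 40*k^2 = (k + 4)*(k^4 - 7*k^3 + 10*k^2) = k*(k + 4)*(k^3 - 7*k^2 + 10*k) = k*(k - 5)*(k + 4)*(k^2 - 2*k) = k^2*(k - 5)*(k + 4)*(k - 2)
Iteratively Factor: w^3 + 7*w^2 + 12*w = (w + 3)*(w^2 + 4*w) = w*(w + 3)*(w + 4)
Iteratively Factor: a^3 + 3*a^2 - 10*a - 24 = (a + 2)*(a^2 + a - 12) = (a - 3)*(a + 2)*(a + 4)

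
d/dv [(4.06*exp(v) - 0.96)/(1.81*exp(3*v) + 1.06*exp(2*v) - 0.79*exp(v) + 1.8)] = (-14.6972*exp(3*v) + 0.9092*exp(2*v) + 2.0352*exp(v) + 6.5496)*exp(v)/(3.2761*exp(6*v) + 3.8372*exp(5*v) - 1.7362*exp(4*v) + 4.8412*exp(3*v) + 4.4401*exp(2*v) - 2.844*exp(v) + 3.24)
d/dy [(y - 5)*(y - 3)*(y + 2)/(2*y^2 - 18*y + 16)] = (y^4 - 18*y^3 + 79*y^2 - 156*y + 262)/(2*(y^4 - 18*y^3 + 97*y^2 - 144*y + 64))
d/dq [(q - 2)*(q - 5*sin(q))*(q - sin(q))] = (2 - q)*(q - 5*sin(q))*(cos(q) - 1) + (2 - q)*(q - sin(q))*(5*cos(q) - 1) + (q - 5*sin(q))*(q - sin(q))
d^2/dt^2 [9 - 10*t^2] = -20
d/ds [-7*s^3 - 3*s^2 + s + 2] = -21*s^2 - 6*s + 1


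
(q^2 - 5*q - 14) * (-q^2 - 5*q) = -q^4 + 39*q^2 + 70*q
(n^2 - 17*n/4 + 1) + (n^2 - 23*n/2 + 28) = 2*n^2 - 63*n/4 + 29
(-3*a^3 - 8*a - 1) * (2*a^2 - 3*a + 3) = -6*a^5 + 9*a^4 - 25*a^3 + 22*a^2 - 21*a - 3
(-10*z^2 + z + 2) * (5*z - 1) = -50*z^3 + 15*z^2 + 9*z - 2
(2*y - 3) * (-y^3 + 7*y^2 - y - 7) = -2*y^4 + 17*y^3 - 23*y^2 - 11*y + 21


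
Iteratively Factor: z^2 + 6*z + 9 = (z + 3)*(z + 3)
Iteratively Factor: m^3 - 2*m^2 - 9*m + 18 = (m + 3)*(m^2 - 5*m + 6) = (m - 2)*(m + 3)*(m - 3)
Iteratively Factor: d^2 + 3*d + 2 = (d + 2)*(d + 1)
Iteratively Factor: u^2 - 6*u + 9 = (u - 3)*(u - 3)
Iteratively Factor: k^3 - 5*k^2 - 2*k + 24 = (k - 4)*(k^2 - k - 6) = (k - 4)*(k + 2)*(k - 3)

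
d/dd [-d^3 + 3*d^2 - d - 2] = -3*d^2 + 6*d - 1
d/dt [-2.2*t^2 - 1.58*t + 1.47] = -4.4*t - 1.58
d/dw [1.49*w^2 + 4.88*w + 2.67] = 2.98*w + 4.88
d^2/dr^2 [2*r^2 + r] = 4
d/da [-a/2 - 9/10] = -1/2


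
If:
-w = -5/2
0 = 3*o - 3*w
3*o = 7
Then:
No Solution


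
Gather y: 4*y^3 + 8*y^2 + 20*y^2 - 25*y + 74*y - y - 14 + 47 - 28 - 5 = 4*y^3 + 28*y^2 + 48*y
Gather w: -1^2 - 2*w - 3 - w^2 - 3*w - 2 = -w^2 - 5*w - 6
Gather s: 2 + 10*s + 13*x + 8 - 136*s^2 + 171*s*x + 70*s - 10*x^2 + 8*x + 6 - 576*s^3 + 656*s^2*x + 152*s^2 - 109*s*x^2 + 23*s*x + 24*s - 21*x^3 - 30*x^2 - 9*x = -576*s^3 + s^2*(656*x + 16) + s*(-109*x^2 + 194*x + 104) - 21*x^3 - 40*x^2 + 12*x + 16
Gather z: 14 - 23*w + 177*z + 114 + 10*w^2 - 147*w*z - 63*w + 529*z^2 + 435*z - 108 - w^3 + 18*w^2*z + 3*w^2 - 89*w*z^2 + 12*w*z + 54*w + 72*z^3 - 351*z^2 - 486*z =-w^3 + 13*w^2 - 32*w + 72*z^3 + z^2*(178 - 89*w) + z*(18*w^2 - 135*w + 126) + 20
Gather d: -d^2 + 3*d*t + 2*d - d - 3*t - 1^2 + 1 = -d^2 + d*(3*t + 1) - 3*t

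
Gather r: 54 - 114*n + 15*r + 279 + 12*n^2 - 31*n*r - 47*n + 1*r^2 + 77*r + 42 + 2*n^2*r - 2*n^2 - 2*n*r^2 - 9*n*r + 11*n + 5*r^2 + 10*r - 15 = 10*n^2 - 150*n + r^2*(6 - 2*n) + r*(2*n^2 - 40*n + 102) + 360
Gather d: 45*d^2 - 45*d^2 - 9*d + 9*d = 0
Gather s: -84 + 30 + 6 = -48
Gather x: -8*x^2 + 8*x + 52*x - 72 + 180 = -8*x^2 + 60*x + 108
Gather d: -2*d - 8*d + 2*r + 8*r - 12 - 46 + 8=-10*d + 10*r - 50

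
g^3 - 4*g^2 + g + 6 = (g - 3)*(g - 2)*(g + 1)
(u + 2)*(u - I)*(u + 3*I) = u^3 + 2*u^2 + 2*I*u^2 + 3*u + 4*I*u + 6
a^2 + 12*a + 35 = (a + 5)*(a + 7)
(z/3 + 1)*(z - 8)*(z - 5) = z^3/3 - 10*z^2/3 + z/3 + 40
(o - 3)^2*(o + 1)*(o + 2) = o^4 - 3*o^3 - 7*o^2 + 15*o + 18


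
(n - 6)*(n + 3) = n^2 - 3*n - 18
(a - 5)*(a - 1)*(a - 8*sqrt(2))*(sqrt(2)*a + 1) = sqrt(2)*a^4 - 15*a^3 - 6*sqrt(2)*a^3 - 3*sqrt(2)*a^2 + 90*a^2 - 75*a + 48*sqrt(2)*a - 40*sqrt(2)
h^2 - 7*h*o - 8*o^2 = (h - 8*o)*(h + o)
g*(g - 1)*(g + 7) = g^3 + 6*g^2 - 7*g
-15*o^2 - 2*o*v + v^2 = (-5*o + v)*(3*o + v)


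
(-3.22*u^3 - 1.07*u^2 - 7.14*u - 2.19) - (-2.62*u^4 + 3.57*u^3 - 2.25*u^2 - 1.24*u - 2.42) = 2.62*u^4 - 6.79*u^3 + 1.18*u^2 - 5.9*u + 0.23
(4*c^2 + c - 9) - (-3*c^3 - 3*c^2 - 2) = 3*c^3 + 7*c^2 + c - 7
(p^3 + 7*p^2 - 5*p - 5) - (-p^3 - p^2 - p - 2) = 2*p^3 + 8*p^2 - 4*p - 3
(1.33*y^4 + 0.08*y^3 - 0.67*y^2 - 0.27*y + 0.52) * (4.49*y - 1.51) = 5.9717*y^5 - 1.6491*y^4 - 3.1291*y^3 - 0.2006*y^2 + 2.7425*y - 0.7852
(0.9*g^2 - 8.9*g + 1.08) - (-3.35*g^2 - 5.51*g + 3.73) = 4.25*g^2 - 3.39*g - 2.65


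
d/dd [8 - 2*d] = -2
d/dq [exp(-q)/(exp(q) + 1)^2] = (-3*exp(q) - 1)*exp(-q)/(exp(q) + 1)^3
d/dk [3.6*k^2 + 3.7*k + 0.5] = 7.2*k + 3.7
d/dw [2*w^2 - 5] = 4*w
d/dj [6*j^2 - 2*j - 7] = 12*j - 2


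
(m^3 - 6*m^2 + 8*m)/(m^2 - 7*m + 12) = m*(m - 2)/(m - 3)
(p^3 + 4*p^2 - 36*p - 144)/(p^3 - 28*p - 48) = (p + 6)/(p + 2)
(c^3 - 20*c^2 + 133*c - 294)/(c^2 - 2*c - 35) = (c^2 - 13*c + 42)/(c + 5)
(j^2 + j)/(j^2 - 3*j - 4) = j/(j - 4)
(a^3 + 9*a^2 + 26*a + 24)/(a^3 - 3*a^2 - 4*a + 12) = (a^2 + 7*a + 12)/(a^2 - 5*a + 6)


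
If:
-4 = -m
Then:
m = 4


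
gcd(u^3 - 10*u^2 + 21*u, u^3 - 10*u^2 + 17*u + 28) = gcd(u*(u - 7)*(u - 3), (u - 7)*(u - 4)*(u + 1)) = u - 7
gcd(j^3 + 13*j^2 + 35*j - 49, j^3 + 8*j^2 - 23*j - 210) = j + 7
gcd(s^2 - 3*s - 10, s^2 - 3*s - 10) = s^2 - 3*s - 10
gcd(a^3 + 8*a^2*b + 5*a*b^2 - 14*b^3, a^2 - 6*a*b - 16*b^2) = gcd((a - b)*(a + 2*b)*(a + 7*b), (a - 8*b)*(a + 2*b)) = a + 2*b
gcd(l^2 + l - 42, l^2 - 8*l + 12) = l - 6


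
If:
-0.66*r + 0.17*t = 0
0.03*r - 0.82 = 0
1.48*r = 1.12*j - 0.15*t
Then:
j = 50.33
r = 27.33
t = 106.12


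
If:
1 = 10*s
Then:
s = 1/10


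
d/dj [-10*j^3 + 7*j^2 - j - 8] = -30*j^2 + 14*j - 1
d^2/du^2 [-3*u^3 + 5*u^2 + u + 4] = 10 - 18*u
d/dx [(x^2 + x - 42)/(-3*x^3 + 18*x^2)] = (x + 14)/(3*x^3)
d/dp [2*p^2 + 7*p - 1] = 4*p + 7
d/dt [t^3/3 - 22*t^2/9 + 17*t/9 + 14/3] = t^2 - 44*t/9 + 17/9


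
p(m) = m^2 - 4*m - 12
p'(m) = 2*m - 4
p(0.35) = -13.28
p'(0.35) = -3.30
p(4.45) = -10.00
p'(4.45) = 4.90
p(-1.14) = -6.14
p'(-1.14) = -6.28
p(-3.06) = 9.60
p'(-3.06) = -10.12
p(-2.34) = 2.84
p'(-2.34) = -8.68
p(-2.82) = 7.23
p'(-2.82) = -9.64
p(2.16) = -15.97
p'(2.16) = 0.32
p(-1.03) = -6.82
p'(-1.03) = -6.06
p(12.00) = 84.00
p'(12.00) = 20.00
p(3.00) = -15.00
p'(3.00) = 2.00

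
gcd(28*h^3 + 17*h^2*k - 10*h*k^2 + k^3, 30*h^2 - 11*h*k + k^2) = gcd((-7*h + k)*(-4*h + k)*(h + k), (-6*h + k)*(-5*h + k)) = 1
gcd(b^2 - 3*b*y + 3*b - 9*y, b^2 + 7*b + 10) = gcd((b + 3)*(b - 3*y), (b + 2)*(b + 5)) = 1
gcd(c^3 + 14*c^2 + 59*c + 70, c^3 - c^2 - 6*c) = c + 2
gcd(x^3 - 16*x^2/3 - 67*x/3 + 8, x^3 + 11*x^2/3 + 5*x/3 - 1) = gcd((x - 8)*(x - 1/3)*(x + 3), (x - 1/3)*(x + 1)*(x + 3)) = x^2 + 8*x/3 - 1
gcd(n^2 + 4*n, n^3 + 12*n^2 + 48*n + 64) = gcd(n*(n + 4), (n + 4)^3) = n + 4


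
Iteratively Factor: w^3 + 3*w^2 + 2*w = (w + 2)*(w^2 + w) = w*(w + 2)*(w + 1)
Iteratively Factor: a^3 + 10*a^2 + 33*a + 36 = (a + 4)*(a^2 + 6*a + 9) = (a + 3)*(a + 4)*(a + 3)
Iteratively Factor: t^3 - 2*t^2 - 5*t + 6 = (t - 1)*(t^2 - t - 6) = (t - 3)*(t - 1)*(t + 2)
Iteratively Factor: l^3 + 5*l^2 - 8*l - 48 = (l + 4)*(l^2 + l - 12) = (l - 3)*(l + 4)*(l + 4)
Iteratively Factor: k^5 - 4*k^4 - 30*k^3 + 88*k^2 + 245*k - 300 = (k + 4)*(k^4 - 8*k^3 + 2*k^2 + 80*k - 75) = (k - 5)*(k + 4)*(k^3 - 3*k^2 - 13*k + 15) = (k - 5)^2*(k + 4)*(k^2 + 2*k - 3) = (k - 5)^2*(k - 1)*(k + 4)*(k + 3)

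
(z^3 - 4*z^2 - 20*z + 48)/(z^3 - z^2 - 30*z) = (z^2 + 2*z - 8)/(z*(z + 5))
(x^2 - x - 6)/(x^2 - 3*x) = (x + 2)/x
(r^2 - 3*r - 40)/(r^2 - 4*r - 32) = (r + 5)/(r + 4)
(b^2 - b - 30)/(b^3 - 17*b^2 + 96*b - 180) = (b + 5)/(b^2 - 11*b + 30)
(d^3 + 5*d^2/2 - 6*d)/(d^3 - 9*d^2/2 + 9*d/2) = (d + 4)/(d - 3)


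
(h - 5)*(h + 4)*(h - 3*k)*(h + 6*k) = h^4 + 3*h^3*k - h^3 - 18*h^2*k^2 - 3*h^2*k - 20*h^2 + 18*h*k^2 - 60*h*k + 360*k^2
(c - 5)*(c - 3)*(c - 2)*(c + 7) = c^4 - 3*c^3 - 39*c^2 + 187*c - 210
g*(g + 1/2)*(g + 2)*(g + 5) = g^4 + 15*g^3/2 + 27*g^2/2 + 5*g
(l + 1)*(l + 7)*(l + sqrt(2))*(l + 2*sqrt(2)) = l^4 + 3*sqrt(2)*l^3 + 8*l^3 + 11*l^2 + 24*sqrt(2)*l^2 + 21*sqrt(2)*l + 32*l + 28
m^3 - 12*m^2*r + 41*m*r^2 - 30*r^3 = (m - 6*r)*(m - 5*r)*(m - r)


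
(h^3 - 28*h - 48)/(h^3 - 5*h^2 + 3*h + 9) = (h^3 - 28*h - 48)/(h^3 - 5*h^2 + 3*h + 9)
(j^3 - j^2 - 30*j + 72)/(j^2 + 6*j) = j - 7 + 12/j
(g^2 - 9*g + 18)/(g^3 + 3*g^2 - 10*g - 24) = (g - 6)/(g^2 + 6*g + 8)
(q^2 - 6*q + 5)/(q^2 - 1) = (q - 5)/(q + 1)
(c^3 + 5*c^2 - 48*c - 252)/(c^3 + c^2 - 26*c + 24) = (c^2 - c - 42)/(c^2 - 5*c + 4)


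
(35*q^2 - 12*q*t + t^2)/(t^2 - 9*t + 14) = (35*q^2 - 12*q*t + t^2)/(t^2 - 9*t + 14)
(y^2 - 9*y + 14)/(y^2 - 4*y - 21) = (y - 2)/(y + 3)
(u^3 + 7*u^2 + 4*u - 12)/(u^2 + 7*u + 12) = (u^3 + 7*u^2 + 4*u - 12)/(u^2 + 7*u + 12)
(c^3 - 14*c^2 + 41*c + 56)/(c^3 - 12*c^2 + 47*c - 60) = (c^3 - 14*c^2 + 41*c + 56)/(c^3 - 12*c^2 + 47*c - 60)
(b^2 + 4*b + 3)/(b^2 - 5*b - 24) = (b + 1)/(b - 8)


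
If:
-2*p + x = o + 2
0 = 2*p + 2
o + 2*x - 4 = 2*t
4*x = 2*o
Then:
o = 0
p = -1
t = -2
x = 0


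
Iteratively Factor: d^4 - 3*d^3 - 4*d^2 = (d)*(d^3 - 3*d^2 - 4*d) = d*(d + 1)*(d^2 - 4*d) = d^2*(d + 1)*(d - 4)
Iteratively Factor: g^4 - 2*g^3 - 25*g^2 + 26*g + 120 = (g - 5)*(g^3 + 3*g^2 - 10*g - 24) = (g - 5)*(g + 2)*(g^2 + g - 12) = (g - 5)*(g + 2)*(g + 4)*(g - 3)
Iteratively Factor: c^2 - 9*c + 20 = (c - 4)*(c - 5)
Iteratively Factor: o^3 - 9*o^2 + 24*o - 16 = (o - 4)*(o^2 - 5*o + 4) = (o - 4)*(o - 1)*(o - 4)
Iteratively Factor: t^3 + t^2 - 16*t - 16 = (t + 4)*(t^2 - 3*t - 4) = (t - 4)*(t + 4)*(t + 1)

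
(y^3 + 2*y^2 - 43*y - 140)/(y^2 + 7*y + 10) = (y^2 - 3*y - 28)/(y + 2)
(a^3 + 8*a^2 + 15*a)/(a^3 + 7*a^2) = (a^2 + 8*a + 15)/(a*(a + 7))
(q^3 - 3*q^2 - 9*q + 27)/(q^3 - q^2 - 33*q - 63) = (q^2 - 6*q + 9)/(q^2 - 4*q - 21)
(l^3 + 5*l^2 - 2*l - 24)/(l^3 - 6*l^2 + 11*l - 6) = (l^2 + 7*l + 12)/(l^2 - 4*l + 3)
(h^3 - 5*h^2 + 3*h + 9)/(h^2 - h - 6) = (h^2 - 2*h - 3)/(h + 2)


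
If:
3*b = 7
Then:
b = 7/3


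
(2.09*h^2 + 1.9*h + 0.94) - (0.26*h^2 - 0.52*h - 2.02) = 1.83*h^2 + 2.42*h + 2.96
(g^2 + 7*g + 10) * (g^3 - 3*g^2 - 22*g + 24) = g^5 + 4*g^4 - 33*g^3 - 160*g^2 - 52*g + 240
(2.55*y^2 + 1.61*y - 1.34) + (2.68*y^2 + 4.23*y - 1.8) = 5.23*y^2 + 5.84*y - 3.14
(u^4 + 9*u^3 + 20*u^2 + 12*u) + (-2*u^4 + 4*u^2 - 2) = -u^4 + 9*u^3 + 24*u^2 + 12*u - 2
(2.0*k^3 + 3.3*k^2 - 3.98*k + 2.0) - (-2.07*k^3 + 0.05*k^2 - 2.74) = 4.07*k^3 + 3.25*k^2 - 3.98*k + 4.74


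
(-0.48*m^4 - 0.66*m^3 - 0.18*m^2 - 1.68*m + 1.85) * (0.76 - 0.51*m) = 0.2448*m^5 - 0.0282*m^4 - 0.4098*m^3 + 0.72*m^2 - 2.2203*m + 1.406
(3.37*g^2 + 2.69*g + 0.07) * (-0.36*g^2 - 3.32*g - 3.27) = -1.2132*g^4 - 12.1568*g^3 - 19.9759*g^2 - 9.0287*g - 0.2289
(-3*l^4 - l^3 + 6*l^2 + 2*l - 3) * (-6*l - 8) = 18*l^5 + 30*l^4 - 28*l^3 - 60*l^2 + 2*l + 24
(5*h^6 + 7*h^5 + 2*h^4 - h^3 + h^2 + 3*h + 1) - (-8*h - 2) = 5*h^6 + 7*h^5 + 2*h^4 - h^3 + h^2 + 11*h + 3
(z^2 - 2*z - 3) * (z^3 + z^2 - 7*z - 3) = z^5 - z^4 - 12*z^3 + 8*z^2 + 27*z + 9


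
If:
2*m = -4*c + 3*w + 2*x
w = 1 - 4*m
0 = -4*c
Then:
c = 0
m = x/7 + 3/14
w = 1/7 - 4*x/7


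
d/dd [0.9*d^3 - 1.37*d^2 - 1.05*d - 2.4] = 2.7*d^2 - 2.74*d - 1.05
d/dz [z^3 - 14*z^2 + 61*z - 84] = 3*z^2 - 28*z + 61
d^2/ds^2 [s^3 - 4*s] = 6*s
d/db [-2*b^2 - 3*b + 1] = -4*b - 3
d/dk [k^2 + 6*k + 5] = 2*k + 6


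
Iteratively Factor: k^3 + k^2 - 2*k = (k - 1)*(k^2 + 2*k) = k*(k - 1)*(k + 2)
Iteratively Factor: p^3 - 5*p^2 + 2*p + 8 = (p - 2)*(p^2 - 3*p - 4) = (p - 2)*(p + 1)*(p - 4)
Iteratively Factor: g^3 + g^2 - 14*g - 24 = (g + 2)*(g^2 - g - 12) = (g - 4)*(g + 2)*(g + 3)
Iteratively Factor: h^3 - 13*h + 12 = (h - 3)*(h^2 + 3*h - 4) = (h - 3)*(h - 1)*(h + 4)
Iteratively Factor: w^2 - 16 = (w + 4)*(w - 4)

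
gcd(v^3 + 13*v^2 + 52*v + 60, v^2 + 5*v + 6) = v + 2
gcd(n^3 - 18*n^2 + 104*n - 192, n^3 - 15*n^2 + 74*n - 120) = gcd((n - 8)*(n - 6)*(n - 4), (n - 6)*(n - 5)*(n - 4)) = n^2 - 10*n + 24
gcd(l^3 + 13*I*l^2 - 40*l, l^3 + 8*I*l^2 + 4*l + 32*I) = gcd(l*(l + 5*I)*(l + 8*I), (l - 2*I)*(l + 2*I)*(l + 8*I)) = l + 8*I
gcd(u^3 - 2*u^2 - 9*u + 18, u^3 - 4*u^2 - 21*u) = u + 3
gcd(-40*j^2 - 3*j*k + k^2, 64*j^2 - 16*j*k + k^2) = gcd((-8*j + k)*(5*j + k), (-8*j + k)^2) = 8*j - k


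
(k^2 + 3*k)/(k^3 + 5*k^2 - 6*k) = (k + 3)/(k^2 + 5*k - 6)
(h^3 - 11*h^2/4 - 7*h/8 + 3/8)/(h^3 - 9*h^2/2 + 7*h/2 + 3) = (h - 1/4)/(h - 2)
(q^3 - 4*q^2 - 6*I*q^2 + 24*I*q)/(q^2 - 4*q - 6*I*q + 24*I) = q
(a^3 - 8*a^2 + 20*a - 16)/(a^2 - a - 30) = (-a^3 + 8*a^2 - 20*a + 16)/(-a^2 + a + 30)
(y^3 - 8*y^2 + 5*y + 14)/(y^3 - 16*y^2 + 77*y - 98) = (y + 1)/(y - 7)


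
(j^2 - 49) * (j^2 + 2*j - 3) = j^4 + 2*j^3 - 52*j^2 - 98*j + 147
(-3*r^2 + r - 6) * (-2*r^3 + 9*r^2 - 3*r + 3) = 6*r^5 - 29*r^4 + 30*r^3 - 66*r^2 + 21*r - 18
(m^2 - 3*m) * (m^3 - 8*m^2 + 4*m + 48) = m^5 - 11*m^4 + 28*m^3 + 36*m^2 - 144*m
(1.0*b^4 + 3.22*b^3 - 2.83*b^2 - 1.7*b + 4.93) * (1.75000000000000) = 1.75*b^4 + 5.635*b^3 - 4.9525*b^2 - 2.975*b + 8.6275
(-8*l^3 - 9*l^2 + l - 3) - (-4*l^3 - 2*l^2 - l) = -4*l^3 - 7*l^2 + 2*l - 3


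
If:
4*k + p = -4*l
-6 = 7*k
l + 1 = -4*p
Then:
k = -6/7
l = 103/105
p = -52/105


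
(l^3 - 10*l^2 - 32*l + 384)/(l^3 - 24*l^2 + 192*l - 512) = (l + 6)/(l - 8)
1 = 1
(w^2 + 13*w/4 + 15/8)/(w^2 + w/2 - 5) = (w + 3/4)/(w - 2)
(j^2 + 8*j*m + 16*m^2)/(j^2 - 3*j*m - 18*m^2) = (j^2 + 8*j*m + 16*m^2)/(j^2 - 3*j*m - 18*m^2)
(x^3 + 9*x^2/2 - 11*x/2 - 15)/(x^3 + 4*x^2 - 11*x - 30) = (x^2 - x/2 - 3)/(x^2 - x - 6)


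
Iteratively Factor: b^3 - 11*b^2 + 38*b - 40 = (b - 4)*(b^2 - 7*b + 10) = (b - 5)*(b - 4)*(b - 2)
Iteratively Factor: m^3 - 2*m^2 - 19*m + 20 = (m - 5)*(m^2 + 3*m - 4) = (m - 5)*(m + 4)*(m - 1)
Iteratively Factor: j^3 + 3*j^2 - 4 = (j + 2)*(j^2 + j - 2) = (j - 1)*(j + 2)*(j + 2)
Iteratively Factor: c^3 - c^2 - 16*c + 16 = (c + 4)*(c^2 - 5*c + 4) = (c - 1)*(c + 4)*(c - 4)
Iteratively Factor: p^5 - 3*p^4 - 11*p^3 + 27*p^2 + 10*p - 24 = (p - 1)*(p^4 - 2*p^3 - 13*p^2 + 14*p + 24) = (p - 1)*(p + 1)*(p^3 - 3*p^2 - 10*p + 24) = (p - 2)*(p - 1)*(p + 1)*(p^2 - p - 12) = (p - 4)*(p - 2)*(p - 1)*(p + 1)*(p + 3)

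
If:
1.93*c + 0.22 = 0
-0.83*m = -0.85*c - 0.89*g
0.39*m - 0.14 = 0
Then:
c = -0.11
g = 0.44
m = 0.36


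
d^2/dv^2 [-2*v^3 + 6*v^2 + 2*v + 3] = 12 - 12*v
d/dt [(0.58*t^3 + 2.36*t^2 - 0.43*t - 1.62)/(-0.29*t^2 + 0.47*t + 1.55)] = (-0.1682*t^4 + 0.5452*t^3 + 3.6815*t^2 + 6.3764*t + 0.0949)/(0.0841*t^4 - 0.2726*t^3 - 0.6781*t^2 + 1.457*t + 2.4025)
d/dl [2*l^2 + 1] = 4*l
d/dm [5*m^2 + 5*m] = 10*m + 5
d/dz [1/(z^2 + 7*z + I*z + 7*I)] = (-2*z - 7 - I)/(z^2 + 7*z + I*z + 7*I)^2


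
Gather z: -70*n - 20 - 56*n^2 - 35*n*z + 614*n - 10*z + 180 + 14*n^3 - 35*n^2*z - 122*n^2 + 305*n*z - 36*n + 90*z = 14*n^3 - 178*n^2 + 508*n + z*(-35*n^2 + 270*n + 80) + 160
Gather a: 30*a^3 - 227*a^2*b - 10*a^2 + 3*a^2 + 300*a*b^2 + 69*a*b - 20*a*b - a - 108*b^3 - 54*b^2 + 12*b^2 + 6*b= 30*a^3 + a^2*(-227*b - 7) + a*(300*b^2 + 49*b - 1) - 108*b^3 - 42*b^2 + 6*b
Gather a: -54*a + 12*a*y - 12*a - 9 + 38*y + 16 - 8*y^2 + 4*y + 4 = a*(12*y - 66) - 8*y^2 + 42*y + 11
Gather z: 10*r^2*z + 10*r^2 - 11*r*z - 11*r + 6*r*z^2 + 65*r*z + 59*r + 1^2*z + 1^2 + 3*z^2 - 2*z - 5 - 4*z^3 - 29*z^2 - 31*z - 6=10*r^2 + 48*r - 4*z^3 + z^2*(6*r - 26) + z*(10*r^2 + 54*r - 32) - 10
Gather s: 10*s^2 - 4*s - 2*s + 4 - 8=10*s^2 - 6*s - 4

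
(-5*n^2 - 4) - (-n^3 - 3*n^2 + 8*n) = n^3 - 2*n^2 - 8*n - 4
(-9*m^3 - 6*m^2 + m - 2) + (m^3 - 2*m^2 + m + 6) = -8*m^3 - 8*m^2 + 2*m + 4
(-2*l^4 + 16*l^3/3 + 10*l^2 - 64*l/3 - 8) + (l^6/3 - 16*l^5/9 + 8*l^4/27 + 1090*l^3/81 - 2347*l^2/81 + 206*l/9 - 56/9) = l^6/3 - 16*l^5/9 - 46*l^4/27 + 1522*l^3/81 - 1537*l^2/81 + 14*l/9 - 128/9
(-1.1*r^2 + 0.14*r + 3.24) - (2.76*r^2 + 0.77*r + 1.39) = -3.86*r^2 - 0.63*r + 1.85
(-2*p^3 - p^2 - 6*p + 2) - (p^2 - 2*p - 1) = -2*p^3 - 2*p^2 - 4*p + 3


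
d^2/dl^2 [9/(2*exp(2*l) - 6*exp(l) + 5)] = 18*((3 - 4*exp(l))*(2*exp(2*l) - 6*exp(l) + 5) + 4*(2*exp(l) - 3)^2*exp(l))*exp(l)/(2*exp(2*l) - 6*exp(l) + 5)^3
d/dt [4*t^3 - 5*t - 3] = 12*t^2 - 5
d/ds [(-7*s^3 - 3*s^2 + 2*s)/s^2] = -7 - 2/s^2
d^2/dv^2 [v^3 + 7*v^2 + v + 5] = 6*v + 14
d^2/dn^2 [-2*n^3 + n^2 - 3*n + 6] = 2 - 12*n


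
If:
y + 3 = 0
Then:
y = -3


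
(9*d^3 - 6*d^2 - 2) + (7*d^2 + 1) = 9*d^3 + d^2 - 1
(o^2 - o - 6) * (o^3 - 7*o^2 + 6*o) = o^5 - 8*o^4 + 7*o^3 + 36*o^2 - 36*o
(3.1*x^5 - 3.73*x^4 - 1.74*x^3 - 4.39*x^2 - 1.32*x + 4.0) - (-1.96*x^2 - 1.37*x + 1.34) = 3.1*x^5 - 3.73*x^4 - 1.74*x^3 - 2.43*x^2 + 0.05*x + 2.66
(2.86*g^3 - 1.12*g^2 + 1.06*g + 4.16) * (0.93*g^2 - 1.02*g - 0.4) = 2.6598*g^5 - 3.9588*g^4 + 0.9842*g^3 + 3.2356*g^2 - 4.6672*g - 1.664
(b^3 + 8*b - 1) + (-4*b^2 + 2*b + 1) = b^3 - 4*b^2 + 10*b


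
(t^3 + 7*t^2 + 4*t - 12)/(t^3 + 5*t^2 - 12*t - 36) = (t - 1)/(t - 3)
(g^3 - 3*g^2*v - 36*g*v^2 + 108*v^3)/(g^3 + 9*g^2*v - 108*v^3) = (g - 6*v)/(g + 6*v)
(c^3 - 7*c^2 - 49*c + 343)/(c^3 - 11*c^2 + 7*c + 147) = (c + 7)/(c + 3)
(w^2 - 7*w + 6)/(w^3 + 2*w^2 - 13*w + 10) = (w - 6)/(w^2 + 3*w - 10)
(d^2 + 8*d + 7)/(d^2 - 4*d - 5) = (d + 7)/(d - 5)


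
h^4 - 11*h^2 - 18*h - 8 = (h - 4)*(h + 1)^2*(h + 2)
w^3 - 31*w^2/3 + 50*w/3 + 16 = (w - 8)*(w - 3)*(w + 2/3)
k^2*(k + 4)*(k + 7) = k^4 + 11*k^3 + 28*k^2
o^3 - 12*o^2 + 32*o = o*(o - 8)*(o - 4)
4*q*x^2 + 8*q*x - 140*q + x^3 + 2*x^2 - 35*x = (4*q + x)*(x - 5)*(x + 7)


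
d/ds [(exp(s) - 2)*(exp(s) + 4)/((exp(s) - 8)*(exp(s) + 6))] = 4*(-exp(2*s) - 20*exp(s) - 28)*exp(s)/(exp(4*s) - 4*exp(3*s) - 92*exp(2*s) + 192*exp(s) + 2304)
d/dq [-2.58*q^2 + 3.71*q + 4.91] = 3.71 - 5.16*q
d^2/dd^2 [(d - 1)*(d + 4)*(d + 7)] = 6*d + 20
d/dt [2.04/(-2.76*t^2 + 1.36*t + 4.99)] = (11.2608*t - 2.7744)/(-2.76*t^2 + 1.36*t + 4.99)^2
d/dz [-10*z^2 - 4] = -20*z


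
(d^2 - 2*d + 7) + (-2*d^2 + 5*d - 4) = -d^2 + 3*d + 3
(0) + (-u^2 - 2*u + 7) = -u^2 - 2*u + 7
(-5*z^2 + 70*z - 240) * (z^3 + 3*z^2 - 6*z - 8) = -5*z^5 + 55*z^4 - 1100*z^2 + 880*z + 1920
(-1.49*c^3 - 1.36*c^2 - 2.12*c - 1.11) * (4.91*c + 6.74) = -7.3159*c^4 - 16.7202*c^3 - 19.5756*c^2 - 19.7389*c - 7.4814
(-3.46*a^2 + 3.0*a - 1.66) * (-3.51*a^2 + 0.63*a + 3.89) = 12.1446*a^4 - 12.7098*a^3 - 5.7428*a^2 + 10.6242*a - 6.4574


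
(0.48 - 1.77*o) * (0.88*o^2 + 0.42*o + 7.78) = -1.5576*o^3 - 0.321*o^2 - 13.569*o + 3.7344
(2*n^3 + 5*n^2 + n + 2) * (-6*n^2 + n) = -12*n^5 - 28*n^4 - n^3 - 11*n^2 + 2*n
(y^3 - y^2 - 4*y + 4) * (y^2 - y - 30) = y^5 - 2*y^4 - 33*y^3 + 38*y^2 + 116*y - 120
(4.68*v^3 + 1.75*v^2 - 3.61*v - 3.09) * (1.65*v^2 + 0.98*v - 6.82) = 7.722*v^5 + 7.4739*v^4 - 36.1591*v^3 - 20.5713*v^2 + 21.592*v + 21.0738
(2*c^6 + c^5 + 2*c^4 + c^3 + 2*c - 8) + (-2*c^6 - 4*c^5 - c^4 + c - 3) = -3*c^5 + c^4 + c^3 + 3*c - 11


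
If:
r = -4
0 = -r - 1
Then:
No Solution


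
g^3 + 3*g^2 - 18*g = g*(g - 3)*(g + 6)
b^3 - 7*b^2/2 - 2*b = b*(b - 4)*(b + 1/2)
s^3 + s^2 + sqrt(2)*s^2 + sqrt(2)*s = s*(s + 1)*(s + sqrt(2))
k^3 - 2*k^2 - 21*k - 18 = (k - 6)*(k + 1)*(k + 3)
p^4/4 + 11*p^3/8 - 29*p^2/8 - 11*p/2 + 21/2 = (p/4 + 1/2)*(p - 2)*(p - 3/2)*(p + 7)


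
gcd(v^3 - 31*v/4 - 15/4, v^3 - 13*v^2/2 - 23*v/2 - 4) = v + 1/2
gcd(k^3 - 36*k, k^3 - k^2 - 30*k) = k^2 - 6*k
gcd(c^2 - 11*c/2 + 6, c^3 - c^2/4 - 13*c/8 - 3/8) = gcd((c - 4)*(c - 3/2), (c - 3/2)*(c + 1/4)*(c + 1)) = c - 3/2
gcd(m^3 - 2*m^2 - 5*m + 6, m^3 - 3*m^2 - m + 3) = m^2 - 4*m + 3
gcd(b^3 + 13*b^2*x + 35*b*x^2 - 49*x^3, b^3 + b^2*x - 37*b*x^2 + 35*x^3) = -b^2 - 6*b*x + 7*x^2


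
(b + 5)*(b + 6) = b^2 + 11*b + 30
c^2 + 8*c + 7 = (c + 1)*(c + 7)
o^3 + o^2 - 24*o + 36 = (o - 3)*(o - 2)*(o + 6)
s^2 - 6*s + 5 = (s - 5)*(s - 1)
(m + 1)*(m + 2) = m^2 + 3*m + 2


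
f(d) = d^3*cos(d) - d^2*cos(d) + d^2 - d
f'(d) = -d^3*sin(d) + d^2*sin(d) + 3*d^2*cos(d) - 2*d*cos(d) + 2*d - 1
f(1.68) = 0.93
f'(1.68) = -0.10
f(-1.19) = 1.45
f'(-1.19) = -3.80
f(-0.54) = 0.45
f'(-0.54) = -0.63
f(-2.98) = 46.74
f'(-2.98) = -44.82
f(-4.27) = 63.64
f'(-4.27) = 50.22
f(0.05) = -0.05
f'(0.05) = -0.99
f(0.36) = -0.31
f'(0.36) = -0.56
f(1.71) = 0.93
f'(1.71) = -0.38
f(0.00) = 0.00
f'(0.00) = -1.00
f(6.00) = 202.83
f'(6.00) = 153.47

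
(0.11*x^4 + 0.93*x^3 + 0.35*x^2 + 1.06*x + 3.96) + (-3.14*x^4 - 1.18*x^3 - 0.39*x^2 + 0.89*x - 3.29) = -3.03*x^4 - 0.25*x^3 - 0.04*x^2 + 1.95*x + 0.67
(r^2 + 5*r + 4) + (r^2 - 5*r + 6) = 2*r^2 + 10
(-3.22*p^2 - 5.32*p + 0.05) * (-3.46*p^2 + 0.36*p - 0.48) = 11.1412*p^4 + 17.248*p^3 - 0.5426*p^2 + 2.5716*p - 0.024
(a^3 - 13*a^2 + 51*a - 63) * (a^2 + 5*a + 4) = a^5 - 8*a^4 - 10*a^3 + 140*a^2 - 111*a - 252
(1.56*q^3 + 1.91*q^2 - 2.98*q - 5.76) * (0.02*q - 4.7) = 0.0312*q^4 - 7.2938*q^3 - 9.0366*q^2 + 13.8908*q + 27.072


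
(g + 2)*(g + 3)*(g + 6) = g^3 + 11*g^2 + 36*g + 36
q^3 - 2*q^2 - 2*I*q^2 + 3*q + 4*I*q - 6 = (q - 2)*(q - 3*I)*(q + I)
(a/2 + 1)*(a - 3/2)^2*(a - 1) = a^4/2 - a^3 - 11*a^2/8 + 33*a/8 - 9/4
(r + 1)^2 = r^2 + 2*r + 1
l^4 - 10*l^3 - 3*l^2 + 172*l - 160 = (l - 8)*(l - 5)*(l - 1)*(l + 4)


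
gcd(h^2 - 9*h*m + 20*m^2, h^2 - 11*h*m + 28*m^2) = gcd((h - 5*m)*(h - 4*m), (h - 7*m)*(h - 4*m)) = h - 4*m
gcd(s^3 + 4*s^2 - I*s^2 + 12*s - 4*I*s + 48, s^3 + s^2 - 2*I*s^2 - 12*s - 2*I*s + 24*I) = s + 4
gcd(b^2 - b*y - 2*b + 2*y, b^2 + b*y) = 1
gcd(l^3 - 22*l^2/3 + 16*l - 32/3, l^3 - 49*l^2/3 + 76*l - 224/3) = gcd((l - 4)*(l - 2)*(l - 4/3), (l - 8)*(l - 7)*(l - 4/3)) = l - 4/3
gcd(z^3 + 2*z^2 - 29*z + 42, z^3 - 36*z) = 1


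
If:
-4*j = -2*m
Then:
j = m/2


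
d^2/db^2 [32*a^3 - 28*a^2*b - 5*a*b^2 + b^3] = -10*a + 6*b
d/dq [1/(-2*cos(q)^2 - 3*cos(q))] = -(4*cos(q) + 3)*sin(q)/((2*cos(q) + 3)^2*cos(q)^2)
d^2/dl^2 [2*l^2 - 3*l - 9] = 4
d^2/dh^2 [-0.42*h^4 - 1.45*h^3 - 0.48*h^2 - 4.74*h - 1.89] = -5.04*h^2 - 8.7*h - 0.96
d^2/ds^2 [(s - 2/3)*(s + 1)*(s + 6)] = 6*s + 38/3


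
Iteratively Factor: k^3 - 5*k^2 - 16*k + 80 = (k + 4)*(k^2 - 9*k + 20) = (k - 5)*(k + 4)*(k - 4)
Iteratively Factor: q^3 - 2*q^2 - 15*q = (q + 3)*(q^2 - 5*q) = q*(q + 3)*(q - 5)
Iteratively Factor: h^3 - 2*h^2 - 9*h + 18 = (h - 2)*(h^2 - 9) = (h - 2)*(h + 3)*(h - 3)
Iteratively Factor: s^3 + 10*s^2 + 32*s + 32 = (s + 2)*(s^2 + 8*s + 16) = (s + 2)*(s + 4)*(s + 4)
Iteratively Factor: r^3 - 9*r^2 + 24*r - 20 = (r - 5)*(r^2 - 4*r + 4) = (r - 5)*(r - 2)*(r - 2)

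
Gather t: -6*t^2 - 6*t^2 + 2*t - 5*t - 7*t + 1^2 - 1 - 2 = -12*t^2 - 10*t - 2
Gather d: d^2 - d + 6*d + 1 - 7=d^2 + 5*d - 6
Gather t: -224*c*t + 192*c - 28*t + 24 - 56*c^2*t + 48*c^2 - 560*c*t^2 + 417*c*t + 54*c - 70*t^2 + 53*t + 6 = 48*c^2 + 246*c + t^2*(-560*c - 70) + t*(-56*c^2 + 193*c + 25) + 30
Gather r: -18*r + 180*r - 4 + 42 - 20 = 162*r + 18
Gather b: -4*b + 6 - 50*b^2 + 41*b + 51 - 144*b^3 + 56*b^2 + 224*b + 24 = -144*b^3 + 6*b^2 + 261*b + 81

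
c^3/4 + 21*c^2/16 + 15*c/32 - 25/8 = (c/4 + 1)*(c - 5/4)*(c + 5/2)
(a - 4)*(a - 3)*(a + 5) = a^3 - 2*a^2 - 23*a + 60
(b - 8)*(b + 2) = b^2 - 6*b - 16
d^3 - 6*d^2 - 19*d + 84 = (d - 7)*(d - 3)*(d + 4)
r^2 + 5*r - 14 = (r - 2)*(r + 7)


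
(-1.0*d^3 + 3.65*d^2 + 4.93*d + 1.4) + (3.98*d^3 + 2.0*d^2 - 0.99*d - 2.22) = 2.98*d^3 + 5.65*d^2 + 3.94*d - 0.82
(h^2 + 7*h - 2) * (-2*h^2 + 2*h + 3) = -2*h^4 - 12*h^3 + 21*h^2 + 17*h - 6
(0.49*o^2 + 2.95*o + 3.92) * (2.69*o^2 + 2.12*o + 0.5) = 1.3181*o^4 + 8.9743*o^3 + 17.0438*o^2 + 9.7854*o + 1.96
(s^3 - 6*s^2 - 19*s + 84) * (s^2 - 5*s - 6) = s^5 - 11*s^4 + 5*s^3 + 215*s^2 - 306*s - 504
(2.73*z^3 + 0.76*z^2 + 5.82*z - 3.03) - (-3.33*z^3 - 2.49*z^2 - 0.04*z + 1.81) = 6.06*z^3 + 3.25*z^2 + 5.86*z - 4.84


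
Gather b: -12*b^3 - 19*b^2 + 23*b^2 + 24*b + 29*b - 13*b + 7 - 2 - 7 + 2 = -12*b^3 + 4*b^2 + 40*b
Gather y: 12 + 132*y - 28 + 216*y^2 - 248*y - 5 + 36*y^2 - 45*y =252*y^2 - 161*y - 21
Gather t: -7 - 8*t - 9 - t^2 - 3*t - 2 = -t^2 - 11*t - 18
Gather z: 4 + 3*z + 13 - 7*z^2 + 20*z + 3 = -7*z^2 + 23*z + 20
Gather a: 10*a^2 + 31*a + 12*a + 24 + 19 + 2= 10*a^2 + 43*a + 45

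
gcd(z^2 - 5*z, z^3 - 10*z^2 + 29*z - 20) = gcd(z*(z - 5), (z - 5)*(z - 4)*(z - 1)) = z - 5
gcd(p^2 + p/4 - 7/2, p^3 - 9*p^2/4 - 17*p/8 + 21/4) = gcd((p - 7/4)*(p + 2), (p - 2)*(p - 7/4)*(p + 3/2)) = p - 7/4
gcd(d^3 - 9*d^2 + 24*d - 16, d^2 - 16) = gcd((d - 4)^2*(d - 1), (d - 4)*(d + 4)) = d - 4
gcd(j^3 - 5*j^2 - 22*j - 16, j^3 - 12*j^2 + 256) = j - 8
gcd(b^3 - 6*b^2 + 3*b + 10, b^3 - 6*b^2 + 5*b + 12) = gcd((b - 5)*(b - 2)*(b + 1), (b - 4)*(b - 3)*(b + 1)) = b + 1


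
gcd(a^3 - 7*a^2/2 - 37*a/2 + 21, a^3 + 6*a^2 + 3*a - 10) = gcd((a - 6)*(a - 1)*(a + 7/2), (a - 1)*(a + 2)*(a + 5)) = a - 1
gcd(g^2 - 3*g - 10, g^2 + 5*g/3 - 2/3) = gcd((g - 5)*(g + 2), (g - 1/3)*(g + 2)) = g + 2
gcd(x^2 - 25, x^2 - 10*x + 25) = x - 5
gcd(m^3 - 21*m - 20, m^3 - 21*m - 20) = m^3 - 21*m - 20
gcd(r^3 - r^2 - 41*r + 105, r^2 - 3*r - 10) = r - 5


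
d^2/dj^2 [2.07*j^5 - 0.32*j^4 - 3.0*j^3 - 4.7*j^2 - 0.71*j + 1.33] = 41.4*j^3 - 3.84*j^2 - 18.0*j - 9.4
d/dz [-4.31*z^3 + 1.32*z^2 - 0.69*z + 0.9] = -12.93*z^2 + 2.64*z - 0.69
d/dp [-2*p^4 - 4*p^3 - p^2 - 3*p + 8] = -8*p^3 - 12*p^2 - 2*p - 3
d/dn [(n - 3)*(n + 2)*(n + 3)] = 3*n^2 + 4*n - 9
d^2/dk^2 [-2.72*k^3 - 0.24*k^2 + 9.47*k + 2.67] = -16.32*k - 0.48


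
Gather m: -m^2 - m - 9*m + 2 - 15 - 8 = -m^2 - 10*m - 21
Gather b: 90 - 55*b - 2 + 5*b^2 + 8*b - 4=5*b^2 - 47*b + 84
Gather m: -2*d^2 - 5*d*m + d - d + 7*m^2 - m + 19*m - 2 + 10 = -2*d^2 + 7*m^2 + m*(18 - 5*d) + 8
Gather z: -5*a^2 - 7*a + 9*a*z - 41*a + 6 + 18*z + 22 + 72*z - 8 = -5*a^2 - 48*a + z*(9*a + 90) + 20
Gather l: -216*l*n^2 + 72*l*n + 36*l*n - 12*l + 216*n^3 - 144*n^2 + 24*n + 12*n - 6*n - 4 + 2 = l*(-216*n^2 + 108*n - 12) + 216*n^3 - 144*n^2 + 30*n - 2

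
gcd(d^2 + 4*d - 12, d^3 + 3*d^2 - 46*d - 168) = d + 6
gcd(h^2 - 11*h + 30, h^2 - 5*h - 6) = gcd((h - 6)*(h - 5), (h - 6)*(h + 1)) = h - 6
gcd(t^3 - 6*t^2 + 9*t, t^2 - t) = t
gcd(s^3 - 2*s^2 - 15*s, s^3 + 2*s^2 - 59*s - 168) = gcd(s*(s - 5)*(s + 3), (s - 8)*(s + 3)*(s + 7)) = s + 3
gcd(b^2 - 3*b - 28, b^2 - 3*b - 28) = b^2 - 3*b - 28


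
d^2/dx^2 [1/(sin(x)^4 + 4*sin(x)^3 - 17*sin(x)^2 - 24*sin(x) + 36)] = 2*(-8*sin(x)^7 - 54*sin(x)^6 - 14*sin(x)^5 + 408*sin(x)^4 + 157*sin(x)^3 - 399*sin(x)^2 - 1548*sin(x) - 1188)/((sin(x) - 3)^3*(sin(x) - 1)^2*(sin(x) + 2)^3*(sin(x) + 6)^3)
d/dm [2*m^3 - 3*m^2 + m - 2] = 6*m^2 - 6*m + 1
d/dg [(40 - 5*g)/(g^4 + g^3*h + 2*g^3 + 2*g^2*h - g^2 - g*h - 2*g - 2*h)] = 5*(-g^4 - g^3*h - 2*g^3 - 2*g^2*h + g^2 + g*h + 2*g + 2*h + (g - 8)*(4*g^3 + 3*g^2*h + 6*g^2 + 4*g*h - 2*g - h - 2))/(g^4 + g^3*h + 2*g^3 + 2*g^2*h - g^2 - g*h - 2*g - 2*h)^2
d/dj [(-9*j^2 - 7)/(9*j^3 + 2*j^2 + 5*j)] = (81*j^4 + 144*j^2 + 28*j + 35)/(j^2*(81*j^4 + 36*j^3 + 94*j^2 + 20*j + 25))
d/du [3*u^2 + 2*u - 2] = 6*u + 2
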